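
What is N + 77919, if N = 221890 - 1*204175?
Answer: 95634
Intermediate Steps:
N = 17715 (N = 221890 - 204175 = 17715)
N + 77919 = 17715 + 77919 = 95634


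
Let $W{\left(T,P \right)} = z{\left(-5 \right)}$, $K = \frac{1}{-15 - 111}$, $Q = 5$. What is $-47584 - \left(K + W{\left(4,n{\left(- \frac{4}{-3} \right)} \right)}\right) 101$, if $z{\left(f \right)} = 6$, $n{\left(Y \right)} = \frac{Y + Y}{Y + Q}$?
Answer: $- \frac{6071839}{126} \approx -48189.0$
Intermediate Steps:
$n{\left(Y \right)} = \frac{2 Y}{5 + Y}$ ($n{\left(Y \right)} = \frac{Y + Y}{Y + 5} = \frac{2 Y}{5 + Y}$)
$K = - \frac{1}{126}$ ($K = \frac{1}{-126} = - \frac{1}{126} \approx -0.0079365$)
$W{\left(T,P \right)} = 6$
$-47584 - \left(K + W{\left(4,n{\left(- \frac{4}{-3} \right)} \right)}\right) 101 = -47584 - \left(- \frac{1}{126} + 6\right) 101 = -47584 - \frac{755}{126} \cdot 101 = -47584 - \frac{76255}{126} = - \frac{6071839}{126}$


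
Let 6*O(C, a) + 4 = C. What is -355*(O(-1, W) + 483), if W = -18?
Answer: -1027015/6 ≈ -1.7117e+5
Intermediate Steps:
O(C, a) = -2/3 + C/6
-355*(O(-1, W) + 483) = -355*((-2/3 + (1/6)*(-1)) + 483) = -355*((-2/3 - 1/6) + 483) = -355*(-5/6 + 483) = -355*2893/6 = -1027015/6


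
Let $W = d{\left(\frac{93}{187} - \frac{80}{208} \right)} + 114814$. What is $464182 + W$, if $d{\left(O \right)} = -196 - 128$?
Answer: $578672$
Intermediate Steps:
$d{\left(O \right)} = -324$
$W = 114490$ ($W = -324 + 114814 = 114490$)
$464182 + W = 464182 + 114490 = 578672$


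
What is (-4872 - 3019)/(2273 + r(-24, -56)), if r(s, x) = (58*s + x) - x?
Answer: -7891/881 ≈ -8.9569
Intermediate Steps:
r(s, x) = 58*s (r(s, x) = (x + 58*s) - x = 58*s)
(-4872 - 3019)/(2273 + r(-24, -56)) = (-4872 - 3019)/(2273 + 58*(-24)) = -7891/(2273 - 1392) = -7891/881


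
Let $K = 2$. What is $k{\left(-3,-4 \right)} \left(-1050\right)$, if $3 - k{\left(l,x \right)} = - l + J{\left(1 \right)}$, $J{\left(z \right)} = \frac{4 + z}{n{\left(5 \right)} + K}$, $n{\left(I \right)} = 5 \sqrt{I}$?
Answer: $- \frac{10500}{121} + \frac{26250 \sqrt{5}}{121} \approx 398.32$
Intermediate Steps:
$J{\left(z \right)} = \frac{4 + z}{2 + 5 \sqrt{5}}$ ($J{\left(z \right)} = \frac{4 + z}{5 \sqrt{5} + 2} = \frac{4 + z}{2 + 5 \sqrt{5}}$)
$k{\left(l,x \right)} = 3 + l - \frac{5}{2 + 5 \sqrt{5}}$ ($k{\left(l,x \right)} = 3 - \left(- l + \frac{4 + 1}{2 + 5 \sqrt{5}}\right) = 3 - \left(- l + \frac{1}{2 + 5 \sqrt{5}} \cdot 5\right) = 3 - \left(- l + \frac{5}{2 + 5 \sqrt{5}}\right) = 3 + \left(l - \frac{5}{2 + 5 \sqrt{5}}\right) = 3 + l - \frac{5}{2 + 5 \sqrt{5}}$)
$k{\left(-3,-4 \right)} \left(-1050\right) = \left(\frac{373}{121} - 3 - \frac{25 \sqrt{5}}{121}\right) \left(-1050\right) = \left(\frac{10}{121} - \frac{25 \sqrt{5}}{121}\right) \left(-1050\right) = - \frac{10500}{121} + \frac{26250 \sqrt{5}}{121}$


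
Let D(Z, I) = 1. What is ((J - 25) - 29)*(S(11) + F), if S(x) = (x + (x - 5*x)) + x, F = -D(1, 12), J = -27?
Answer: 1863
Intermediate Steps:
F = -1 (F = -1*1 = -1)
S(x) = -2*x (S(x) = (x - 4*x) + x = -3*x + x = -2*x)
((J - 25) - 29)*(S(11) + F) = ((-27 - 25) - 29)*(-2*11 - 1) = (-52 - 29)*(-22 - 1) = -81*(-23) = 1863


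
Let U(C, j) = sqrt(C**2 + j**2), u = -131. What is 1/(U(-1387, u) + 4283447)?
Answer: 4283447/18347916260879 - sqrt(1940930)/18347916260879 ≈ 2.3338e-7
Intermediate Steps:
1/(U(-1387, u) + 4283447) = 1/(sqrt((-1387)**2 + (-131)**2) + 4283447) = 1/(sqrt(1923769 + 17161) + 4283447) = 1/(sqrt(1940930) + 4283447) = 1/(4283447 + sqrt(1940930))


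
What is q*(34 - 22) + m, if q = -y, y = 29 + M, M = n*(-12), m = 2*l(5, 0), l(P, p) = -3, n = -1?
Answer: -498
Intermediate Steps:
m = -6 (m = 2*(-3) = -6)
M = 12 (M = -1*(-12) = 12)
y = 41 (y = 29 + 12 = 41)
q = -41 (q = -1*41 = -41)
q*(34 - 22) + m = -41*(34 - 22) - 6 = -41*12 - 6 = -492 - 6 = -498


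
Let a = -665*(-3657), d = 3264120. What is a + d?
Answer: 5696025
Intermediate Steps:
a = 2431905
a + d = 2431905 + 3264120 = 5696025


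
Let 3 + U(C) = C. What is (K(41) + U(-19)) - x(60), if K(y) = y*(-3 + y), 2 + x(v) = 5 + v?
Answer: 1473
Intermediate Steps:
U(C) = -3 + C
x(v) = 3 + v (x(v) = -2 + (5 + v) = 3 + v)
(K(41) + U(-19)) - x(60) = (41*(-3 + 41) + (-3 - 19)) - (3 + 60) = (41*38 - 22) - 1*63 = (1558 - 22) - 63 = 1536 - 63 = 1473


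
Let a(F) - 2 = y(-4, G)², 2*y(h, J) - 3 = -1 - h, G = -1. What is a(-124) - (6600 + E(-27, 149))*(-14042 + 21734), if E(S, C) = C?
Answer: -51913297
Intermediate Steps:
y(h, J) = 1 - h/2 (y(h, J) = 3/2 + (-1 - h)/2 = 3/2 + (-½ - h/2) = 1 - h/2)
a(F) = 11 (a(F) = 2 + (1 - ½*(-4))² = 2 + (1 + 2)² = 2 + 3² = 2 + 9 = 11)
a(-124) - (6600 + E(-27, 149))*(-14042 + 21734) = 11 - (6600 + 149)*(-14042 + 21734) = 11 - 6749*7692 = 11 - 1*51913308 = 11 - 51913308 = -51913297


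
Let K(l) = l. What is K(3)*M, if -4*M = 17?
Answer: -51/4 ≈ -12.750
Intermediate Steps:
M = -17/4 (M = -¼*17 = -17/4 ≈ -4.2500)
K(3)*M = 3*(-17/4) = -51/4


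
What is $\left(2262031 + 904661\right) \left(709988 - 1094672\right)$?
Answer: $-1218175745328$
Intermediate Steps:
$\left(2262031 + 904661\right) \left(709988 - 1094672\right) = 3166692 \left(-384684\right) = -1218175745328$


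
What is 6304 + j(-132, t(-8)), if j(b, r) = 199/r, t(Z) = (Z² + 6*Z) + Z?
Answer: 50631/8 ≈ 6328.9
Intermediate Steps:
t(Z) = Z² + 7*Z
6304 + j(-132, t(-8)) = 6304 + 199/((-8*(7 - 8))) = 6304 + 199/((-8*(-1))) = 6304 + 199/8 = 50631/8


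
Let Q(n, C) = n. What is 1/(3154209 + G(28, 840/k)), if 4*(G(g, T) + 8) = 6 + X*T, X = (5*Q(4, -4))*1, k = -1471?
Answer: 2942/9279655355 ≈ 3.1704e-7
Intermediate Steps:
X = 20 (X = (5*4)*1 = 20*1 = 20)
G(g, T) = -13/2 + 5*T (G(g, T) = -8 + (6 + 20*T)/4 = -8 + (3/2 + 5*T) = -13/2 + 5*T)
1/(3154209 + G(28, 840/k)) = 1/(3154209 + (-13/2 + 5*(840/(-1471)))) = 1/(3154209 + (-13/2 + 5*(840*(-1/1471)))) = 1/(3154209 + (-13/2 + 5*(-840/1471))) = 1/(3154209 + (-13/2 - 4200/1471)) = 1/(3154209 - 27523/2942) = 1/(9279655355/2942) = 2942/9279655355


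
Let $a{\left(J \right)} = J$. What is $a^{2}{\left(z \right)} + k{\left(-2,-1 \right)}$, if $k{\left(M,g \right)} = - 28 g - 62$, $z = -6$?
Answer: $2$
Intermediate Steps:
$k{\left(M,g \right)} = -62 - 28 g$
$a^{2}{\left(z \right)} + k{\left(-2,-1 \right)} = \left(-6\right)^{2} - 34 = 36 + \left(-62 + 28\right) = 36 - 34 = 2$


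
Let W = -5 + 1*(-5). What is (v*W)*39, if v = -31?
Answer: 12090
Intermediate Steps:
W = -10 (W = -5 - 5 = -10)
(v*W)*39 = -31*(-10)*39 = 310*39 = 12090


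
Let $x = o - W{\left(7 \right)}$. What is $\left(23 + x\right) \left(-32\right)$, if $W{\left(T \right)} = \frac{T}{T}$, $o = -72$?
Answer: $1600$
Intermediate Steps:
$W{\left(T \right)} = 1$
$x = -73$ ($x = -72 - 1 = -73$)
$\left(23 + x\right) \left(-32\right) = \left(23 - 73\right) \left(-32\right) = \left(-50\right) \left(-32\right) = 1600$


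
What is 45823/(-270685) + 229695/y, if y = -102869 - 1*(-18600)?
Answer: -66036449462/22810354265 ≈ -2.8950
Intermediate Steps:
y = -84269 (y = -102869 + 18600 = -84269)
45823/(-270685) + 229695/y = 45823/(-270685) + 229695/(-84269) = 45823*(-1/270685) + 229695*(-1/84269) = -45823/270685 - 229695/84269 = -66036449462/22810354265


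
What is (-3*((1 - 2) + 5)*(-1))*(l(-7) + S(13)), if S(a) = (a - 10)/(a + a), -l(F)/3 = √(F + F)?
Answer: 18/13 - 36*I*√14 ≈ 1.3846 - 134.7*I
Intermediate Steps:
l(F) = -3*√2*√F (l(F) = -3*√(F + F) = -3*√2*√F)
S(a) = (-10 + a)/(2*a) (S(a) = (-10 + a)/((2*a)) = (-10 + a)*(1/(2*a)) = (-10 + a)/(2*a))
(-3*((1 - 2) + 5)*(-1))*(l(-7) + S(13)) = (-3*((1 - 2) + 5)*(-1))*(-3*√2*√(-7) + (½)*(-10 + 13)/13) = (-3*(-1 + 5)*(-1))*(-3*√2*I*√7 + (½)*(1/13)*3) = (-3*4*(-1))*(-3*I*√14 + 3/26) = (-12*(-1))*(3/26 - 3*I*√14) = 12*(3/26 - 3*I*√14) = 18/13 - 36*I*√14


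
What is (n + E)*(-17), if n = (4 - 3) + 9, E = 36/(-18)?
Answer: -136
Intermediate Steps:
E = -2 (E = 36*(-1/18) = -2)
n = 10 (n = 1 + 9 = 10)
(n + E)*(-17) = (10 - 2)*(-17) = 8*(-17) = -136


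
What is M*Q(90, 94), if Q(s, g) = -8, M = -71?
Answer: 568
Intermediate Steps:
M*Q(90, 94) = -71*(-8) = 568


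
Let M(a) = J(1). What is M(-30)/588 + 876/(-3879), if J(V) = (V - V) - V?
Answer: -19221/84476 ≈ -0.22753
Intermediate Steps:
J(V) = -V (J(V) = 0 - V = -V)
M(a) = -1 (M(a) = -1*1 = -1)
M(-30)/588 + 876/(-3879) = -1/588 + 876/(-3879) = -1*1/588 + 876*(-1/3879) = -1/588 - 292/1293 = -19221/84476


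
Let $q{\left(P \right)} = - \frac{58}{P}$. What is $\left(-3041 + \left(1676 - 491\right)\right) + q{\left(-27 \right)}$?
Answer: $- \frac{50054}{27} \approx -1853.9$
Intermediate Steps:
$\left(-3041 + \left(1676 - 491\right)\right) + q{\left(-27 \right)} = \left(-3041 + \left(1676 - 491\right)\right) - \frac{58}{-27} = \left(-3041 + 1185\right) - - \frac{58}{27} = -1856 + \frac{58}{27} = - \frac{50054}{27}$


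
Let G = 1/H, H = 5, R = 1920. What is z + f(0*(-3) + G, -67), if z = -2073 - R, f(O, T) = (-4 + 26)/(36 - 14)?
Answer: -3992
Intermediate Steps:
G = ⅕ (G = 1/5 = ⅕ ≈ 0.20000)
f(O, T) = 1 (f(O, T) = 22/22 = 22*(1/22) = 1)
z = -3993 (z = -2073 - 1*1920 = -2073 - 1920 = -3993)
z + f(0*(-3) + G, -67) = -3993 + 1 = -3992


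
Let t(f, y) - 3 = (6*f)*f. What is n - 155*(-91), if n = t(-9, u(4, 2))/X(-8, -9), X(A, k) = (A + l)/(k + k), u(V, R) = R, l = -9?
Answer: 248587/17 ≈ 14623.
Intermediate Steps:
X(A, k) = (-9 + A)/(2*k) (X(A, k) = (A - 9)/(k + k) = (-9 + A)/((2*k)) = (-9 + A)*(1/(2*k)) = (-9 + A)/(2*k))
t(f, y) = 3 + 6*f² (t(f, y) = 3 + (6*f)*f = 3 + 6*f²)
n = 8802/17 (n = (3 + 6*(-9)²)/(((½)*(-9 - 8)/(-9))) = (3 + 6*81)/(((½)*(-⅑)*(-17))) = (3 + 486)/(17/18) = 489*(18/17) = 8802/17 ≈ 517.76)
n - 155*(-91) = 8802/17 - 155*(-91) = 8802/17 + 14105 = 248587/17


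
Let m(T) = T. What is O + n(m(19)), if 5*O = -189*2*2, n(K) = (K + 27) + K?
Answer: -431/5 ≈ -86.200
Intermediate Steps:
n(K) = 27 + 2*K (n(K) = (27 + K) + K = 27 + 2*K)
O = -756/5 (O = (-189*2*2)/5 = (-63*6*2)/5 = (-378*2)/5 = (⅕)*(-756) = -756/5 ≈ -151.20)
O + n(m(19)) = -756/5 + (27 + 2*19) = -756/5 + (27 + 38) = -756/5 + 65 = -431/5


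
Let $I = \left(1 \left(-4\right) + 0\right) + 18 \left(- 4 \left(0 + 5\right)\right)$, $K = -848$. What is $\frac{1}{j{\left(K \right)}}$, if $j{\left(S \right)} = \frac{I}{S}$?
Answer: $\frac{212}{91} \approx 2.3297$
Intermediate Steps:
$I = -364$ ($I = \left(-4 + 0\right) + 18 \left(\left(-4\right) 5\right) = -4 + 18 \left(-20\right) = -4 - 360 = -364$)
$j{\left(S \right)} = - \frac{364}{S}$
$\frac{1}{j{\left(K \right)}} = \frac{1}{\left(-364\right) \frac{1}{-848}} = \frac{1}{\left(-364\right) \left(- \frac{1}{848}\right)} = \frac{1}{\frac{91}{212}} = \frac{212}{91}$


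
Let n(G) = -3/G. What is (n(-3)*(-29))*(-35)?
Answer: 1015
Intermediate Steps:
(n(-3)*(-29))*(-35) = (-3/(-3)*(-29))*(-35) = (-3*(-⅓)*(-29))*(-35) = (1*(-29))*(-35) = -29*(-35) = 1015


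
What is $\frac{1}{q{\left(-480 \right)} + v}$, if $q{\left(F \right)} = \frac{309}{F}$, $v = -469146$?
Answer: $- \frac{160}{75063463} \approx -2.1315 \cdot 10^{-6}$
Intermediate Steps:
$\frac{1}{q{\left(-480 \right)} + v} = \frac{1}{\frac{309}{-480} - 469146} = \frac{1}{309 \left(- \frac{1}{480}\right) - 469146} = \frac{1}{- \frac{103}{160} - 469146} = \frac{1}{- \frac{75063463}{160}} = - \frac{160}{75063463}$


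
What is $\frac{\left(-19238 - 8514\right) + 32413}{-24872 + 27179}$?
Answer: $\frac{4661}{2307} \approx 2.0204$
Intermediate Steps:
$\frac{\left(-19238 - 8514\right) + 32413}{-24872 + 27179} = \frac{-27752 + 32413}{2307} = 4661 \cdot \frac{1}{2307} = \frac{4661}{2307}$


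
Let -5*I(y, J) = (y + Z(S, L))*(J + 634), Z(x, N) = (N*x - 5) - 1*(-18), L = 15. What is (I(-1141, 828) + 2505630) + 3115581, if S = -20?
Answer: 30193791/5 ≈ 6.0388e+6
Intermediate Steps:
Z(x, N) = 13 + N*x (Z(x, N) = (-5 + N*x) + 18 = 13 + N*x)
I(y, J) = -(-287 + y)*(634 + J)/5 (I(y, J) = -(y + (13 + 15*(-20)))*(J + 634)/5 = -(y + (13 - 300))*(634 + J)/5 = -(y - 287)*(634 + J)/5 = -(-287 + y)*(634 + J)/5)
(I(-1141, 828) + 2505630) + 3115581 = ((181958/5 - 634/5*(-1141) + (287/5)*828 - ⅕*828*(-1141)) + 2505630) + 3115581 = ((181958/5 + 723394/5 + 237636/5 + 944748/5) + 2505630) + 3115581 = (2087736/5 + 2505630) + 3115581 = 14615886/5 + 3115581 = 30193791/5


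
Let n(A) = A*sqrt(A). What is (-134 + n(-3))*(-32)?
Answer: 4288 + 96*I*sqrt(3) ≈ 4288.0 + 166.28*I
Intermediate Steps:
n(A) = A**(3/2)
(-134 + n(-3))*(-32) = (-134 + (-3)**(3/2))*(-32) = (-134 - 3*I*sqrt(3))*(-32) = 4288 + 96*I*sqrt(3)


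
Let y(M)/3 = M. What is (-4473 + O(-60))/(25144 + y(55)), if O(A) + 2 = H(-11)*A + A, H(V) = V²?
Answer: -11795/25309 ≈ -0.46604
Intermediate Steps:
y(M) = 3*M
O(A) = -2 + 122*A (O(A) = -2 + ((-11)²*A + A) = -2 + (121*A + A) = -2 + 122*A)
(-4473 + O(-60))/(25144 + y(55)) = (-4473 + (-2 + 122*(-60)))/(25144 + 3*55) = (-4473 + (-2 - 7320))/(25144 + 165) = (-4473 - 7322)/25309 = -11795*1/25309 = -11795/25309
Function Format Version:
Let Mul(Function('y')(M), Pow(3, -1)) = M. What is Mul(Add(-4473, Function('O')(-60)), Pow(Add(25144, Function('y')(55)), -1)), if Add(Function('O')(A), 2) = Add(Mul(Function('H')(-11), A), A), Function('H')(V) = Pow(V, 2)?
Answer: Rational(-11795, 25309) ≈ -0.46604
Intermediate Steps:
Function('y')(M) = Mul(3, M)
Function('O')(A) = Add(-2, Mul(122, A)) (Function('O')(A) = Add(-2, Add(Mul(Pow(-11, 2), A), A)) = Add(-2, Add(Mul(121, A), A)) = Add(-2, Mul(122, A)))
Mul(Add(-4473, Function('O')(-60)), Pow(Add(25144, Function('y')(55)), -1)) = Mul(Add(-4473, Add(-2, Mul(122, -60))), Pow(Add(25144, Mul(3, 55)), -1)) = Mul(Add(-4473, Add(-2, -7320)), Pow(Add(25144, 165), -1)) = Mul(Add(-4473, -7322), Pow(25309, -1)) = Mul(-11795, Rational(1, 25309)) = Rational(-11795, 25309)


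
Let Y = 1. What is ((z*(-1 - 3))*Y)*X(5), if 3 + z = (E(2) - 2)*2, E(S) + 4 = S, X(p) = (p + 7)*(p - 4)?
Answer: 528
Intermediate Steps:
X(p) = (-4 + p)*(7 + p) (X(p) = (7 + p)*(-4 + p) = (-4 + p)*(7 + p))
E(S) = -4 + S
z = -11 (z = -3 + ((-4 + 2) - 2)*2 = -3 + (-2 - 2)*2 = -3 - 4*2 = -3 - 8 = -11)
((z*(-1 - 3))*Y)*X(5) = (-11*(-1 - 3)*1)*(-28 + 5**2 + 3*5) = (-11*(-4)*1)*(-28 + 25 + 15) = (44*1)*12 = 44*12 = 528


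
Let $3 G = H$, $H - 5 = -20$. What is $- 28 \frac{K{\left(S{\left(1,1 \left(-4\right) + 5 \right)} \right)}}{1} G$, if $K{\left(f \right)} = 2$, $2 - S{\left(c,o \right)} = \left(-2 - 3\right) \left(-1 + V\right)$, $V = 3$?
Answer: $280$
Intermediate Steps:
$H = -15$ ($H = 5 - 20 = -15$)
$S{\left(c,o \right)} = 12$ ($S{\left(c,o \right)} = 2 - \left(-2 - 3\right) \left(-1 + 3\right) = 2 - \left(-5\right) 2 = 2 - -10 = 2 + 10 = 12$)
$G = -5$ ($G = \frac{1}{3} \left(-15\right) = -5$)
$- 28 \frac{K{\left(S{\left(1,1 \left(-4\right) + 5 \right)} \right)}}{1} G = - 28 \cdot \frac{2}{1} \left(-5\right) = - 28 \cdot 2 \cdot 1 \left(-5\right) = \left(-28\right) 2 \left(-5\right) = \left(-56\right) \left(-5\right) = 280$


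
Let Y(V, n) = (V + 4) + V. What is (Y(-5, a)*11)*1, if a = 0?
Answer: -66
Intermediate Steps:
Y(V, n) = 4 + 2*V (Y(V, n) = (4 + V) + V = 4 + 2*V)
(Y(-5, a)*11)*1 = ((4 + 2*(-5))*11)*1 = ((4 - 10)*11)*1 = -6*11*1 = -66*1 = -66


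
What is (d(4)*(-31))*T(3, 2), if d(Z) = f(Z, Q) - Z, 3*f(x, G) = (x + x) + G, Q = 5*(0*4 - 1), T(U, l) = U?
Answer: 279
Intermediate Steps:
Q = -5 (Q = 5*(0 - 1) = 5*(-1) = -5)
f(x, G) = G/3 + 2*x/3 (f(x, G) = ((x + x) + G)/3 = (2*x + G)/3 = (G + 2*x)/3 = G/3 + 2*x/3)
d(Z) = -5/3 - Z/3 (d(Z) = ((1/3)*(-5) + 2*Z/3) - Z = (-5/3 + 2*Z/3) - Z = -5/3 - Z/3)
(d(4)*(-31))*T(3, 2) = ((-5/3 - 1/3*4)*(-31))*3 = ((-5/3 - 4/3)*(-31))*3 = -3*(-31)*3 = 93*3 = 279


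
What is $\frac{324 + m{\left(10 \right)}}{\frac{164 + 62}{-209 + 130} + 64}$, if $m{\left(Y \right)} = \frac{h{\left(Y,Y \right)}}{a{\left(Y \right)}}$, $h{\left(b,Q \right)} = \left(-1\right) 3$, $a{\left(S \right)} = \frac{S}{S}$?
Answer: $\frac{8453}{1610} \approx 5.2503$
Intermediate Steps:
$a{\left(S \right)} = 1$
$h{\left(b,Q \right)} = -3$
$m{\left(Y \right)} = -3$ ($m{\left(Y \right)} = - \frac{3}{1} = \left(-3\right) 1 = -3$)
$\frac{324 + m{\left(10 \right)}}{\frac{164 + 62}{-209 + 130} + 64} = \frac{324 - 3}{\frac{164 + 62}{-209 + 130} + 64} = \frac{321}{\frac{226}{-79} + 64} = \frac{321}{226 \left(- \frac{1}{79}\right) + 64} = \frac{321}{- \frac{226}{79} + 64} = \frac{321}{\frac{4830}{79}} = 321 \cdot \frac{79}{4830} = \frac{8453}{1610}$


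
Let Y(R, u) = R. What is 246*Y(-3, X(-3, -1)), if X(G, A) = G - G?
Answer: -738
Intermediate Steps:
X(G, A) = 0
246*Y(-3, X(-3, -1)) = 246*(-3) = -738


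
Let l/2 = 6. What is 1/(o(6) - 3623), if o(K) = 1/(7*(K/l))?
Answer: -7/25359 ≈ -0.00027604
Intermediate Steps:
l = 12 (l = 2*6 = 12)
o(K) = 12/(7*K) (o(K) = 1/(7*(K/12)) = 1/(7*K/12) = 12/(7*K))
1/(o(6) - 3623) = 1/((12/7)/6 - 3623) = 1/((12/7)*(1/6) - 3623) = 1/(2/7 - 3623) = 1/(-25359/7) = -7/25359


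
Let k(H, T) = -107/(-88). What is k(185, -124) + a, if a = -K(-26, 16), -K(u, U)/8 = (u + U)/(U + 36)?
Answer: -369/1144 ≈ -0.32255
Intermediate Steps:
k(H, T) = 107/88 (k(H, T) = -107*(-1/88) = 107/88)
K(u, U) = -8*(U + u)/(36 + U) (K(u, U) = -8*(u + U)/(U + 36) = -8*(U + u)/(36 + U))
a = -20/13 (a = -8*(-1*16 - 1*(-26))/(36 + 16) = -8*(-16 + 26)/52 = -8*10/52 = -1*20/13 = -20/13 ≈ -1.5385)
k(185, -124) + a = 107/88 - 20/13 = -369/1144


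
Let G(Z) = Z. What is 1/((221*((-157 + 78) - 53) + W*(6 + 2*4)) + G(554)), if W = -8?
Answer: -1/28730 ≈ -3.4807e-5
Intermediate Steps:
1/((221*((-157 + 78) - 53) + W*(6 + 2*4)) + G(554)) = 1/((221*((-157 + 78) - 53) - 8*(6 + 2*4)) + 554) = 1/((221*(-79 - 53) - 8*(6 + 8)) + 554) = 1/((221*(-132) - 8*14) + 554) = 1/((-29172 - 112) + 554) = 1/(-29284 + 554) = 1/(-28730) = -1/28730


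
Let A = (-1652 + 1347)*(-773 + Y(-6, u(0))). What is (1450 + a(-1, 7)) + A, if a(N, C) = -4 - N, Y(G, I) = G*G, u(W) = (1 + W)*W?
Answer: 226232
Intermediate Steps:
u(W) = W*(1 + W)
Y(G, I) = G²
A = 224785 (A = (-1652 + 1347)*(-773 + (-6)²) = -305*(-773 + 36) = -305*(-737) = 224785)
(1450 + a(-1, 7)) + A = (1450 + (-4 - 1*(-1))) + 224785 = (1450 + (-4 + 1)) + 224785 = (1450 - 3) + 224785 = 1447 + 224785 = 226232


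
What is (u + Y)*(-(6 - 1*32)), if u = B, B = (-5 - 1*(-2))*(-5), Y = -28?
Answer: -338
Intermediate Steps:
B = 15 (B = (-5 + 2)*(-5) = -3*(-5) = 15)
u = 15
(u + Y)*(-(6 - 1*32)) = (15 - 28)*(-(6 - 1*32)) = -(-13)*(6 - 32) = -(-13)*(-26) = -13*26 = -338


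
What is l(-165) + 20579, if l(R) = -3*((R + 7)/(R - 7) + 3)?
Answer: 1768783/86 ≈ 20567.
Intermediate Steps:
l(R) = -9 - 3*(7 + R)/(-7 + R) (l(R) = -3*((7 + R)/(-7 + R) + 3) = -3*(3 + (7 + R)/(-7 + R)) = -9 - 3*(7 + R)/(-7 + R))
l(-165) + 20579 = 6*(7 - 2*(-165))/(-7 - 165) + 20579 = 6*(7 + 330)/(-172) + 20579 = 6*(-1/172)*337 + 20579 = -1011/86 + 20579 = 1768783/86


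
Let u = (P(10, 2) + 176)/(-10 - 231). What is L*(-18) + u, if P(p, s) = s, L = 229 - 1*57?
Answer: -746314/241 ≈ -3096.7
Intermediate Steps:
L = 172 (L = 229 - 57 = 172)
u = -178/241 (u = (2 + 176)/(-10 - 231) = 178/(-241) = 178*(-1/241) = -178/241 ≈ -0.73859)
L*(-18) + u = 172*(-18) - 178/241 = -3096 - 178/241 = -746314/241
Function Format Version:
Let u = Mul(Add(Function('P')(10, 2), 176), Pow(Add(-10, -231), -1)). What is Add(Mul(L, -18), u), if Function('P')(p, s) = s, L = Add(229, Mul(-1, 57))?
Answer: Rational(-746314, 241) ≈ -3096.7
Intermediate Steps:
L = 172 (L = Add(229, -57) = 172)
u = Rational(-178, 241) (u = Mul(Add(2, 176), Pow(Add(-10, -231), -1)) = Mul(178, Pow(-241, -1)) = Mul(178, Rational(-1, 241)) = Rational(-178, 241) ≈ -0.73859)
Add(Mul(L, -18), u) = Add(Mul(172, -18), Rational(-178, 241)) = Add(-3096, Rational(-178, 241)) = Rational(-746314, 241)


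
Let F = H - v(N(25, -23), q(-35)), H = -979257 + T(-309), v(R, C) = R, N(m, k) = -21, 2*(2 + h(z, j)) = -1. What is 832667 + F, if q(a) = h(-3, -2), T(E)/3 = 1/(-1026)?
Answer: -50126599/342 ≈ -1.4657e+5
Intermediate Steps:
h(z, j) = -5/2 (h(z, j) = -2 + (½)*(-1) = -2 - ½ = -5/2)
T(E) = -1/342 (T(E) = 3/(-1026) = 3*(-1/1026) = -1/342)
q(a) = -5/2
H = -334905895/342 (H = -979257 - 1/342 = -334905895/342 ≈ -9.7926e+5)
F = -334898713/342 (F = -334905895/342 - 1*(-21) = -334905895/342 + 21 = -334898713/342 ≈ -9.7924e+5)
832667 + F = 832667 - 334898713/342 = -50126599/342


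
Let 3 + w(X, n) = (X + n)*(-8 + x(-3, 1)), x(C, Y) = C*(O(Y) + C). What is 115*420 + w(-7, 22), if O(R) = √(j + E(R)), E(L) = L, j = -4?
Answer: 48312 - 45*I*√3 ≈ 48312.0 - 77.942*I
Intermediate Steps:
O(R) = √(-4 + R)
x(C, Y) = C*(C + √(-4 + Y)) (x(C, Y) = C*(√(-4 + Y) + C) = C*(C + √(-4 + Y)))
w(X, n) = -3 + (1 - 3*I*√3)*(X + n) (w(X, n) = -3 + (X + n)*(-8 - 3*(-3 + √(-4 + 1))) = -3 + (X + n)*(-8 - 3*(-3 + √(-3))) = -3 + (X + n)*(-8 - 3*(-3 + I*√3)) = -3 + (X + n)*(-8 + (9 - 3*I*√3)) = -3 + (X + n)*(1 - 3*I*√3) = -3 + (1 - 3*I*√3)*(X + n))
115*420 + w(-7, 22) = 115*420 + (-3 - 7 + 22 - 3*I*(-7)*√3 - 3*I*22*√3) = 48300 + (-3 - 7 + 22 + 21*I*√3 - 66*I*√3) = 48300 + (12 - 45*I*√3) = 48312 - 45*I*√3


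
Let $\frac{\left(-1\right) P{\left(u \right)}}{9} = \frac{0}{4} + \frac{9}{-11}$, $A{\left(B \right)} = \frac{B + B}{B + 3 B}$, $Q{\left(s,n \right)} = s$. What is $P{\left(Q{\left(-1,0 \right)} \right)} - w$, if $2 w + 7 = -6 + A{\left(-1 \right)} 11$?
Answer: $\frac{489}{44} \approx 11.114$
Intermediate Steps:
$A{\left(B \right)} = \frac{1}{2}$ ($A{\left(B \right)} = \frac{2 B}{4 B} = 2 B \frac{1}{4 B} = \frac{1}{2}$)
$w = - \frac{15}{4}$ ($w = - \frac{7}{2} + \frac{-6 + \frac{1}{2} \cdot 11}{2} = - \frac{7}{2} + \frac{-6 + \frac{11}{2}}{2} = - \frac{7}{2} + \frac{1}{2} \left(- \frac{1}{2}\right) = - \frac{7}{2} - \frac{1}{4} = - \frac{15}{4} \approx -3.75$)
$P{\left(u \right)} = \frac{81}{11}$ ($P{\left(u \right)} = - 9 \left(\frac{0}{4} + \frac{9}{-11}\right) = - 9 \left(0 \cdot \frac{1}{4} + 9 \left(- \frac{1}{11}\right)\right) = - 9 \left(0 - \frac{9}{11}\right) = \left(-9\right) \left(- \frac{9}{11}\right) = \frac{81}{11}$)
$P{\left(Q{\left(-1,0 \right)} \right)} - w = \frac{81}{11} - - \frac{15}{4} = \frac{81}{11} + \frac{15}{4} = \frac{489}{44}$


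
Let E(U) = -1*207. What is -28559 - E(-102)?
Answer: -28352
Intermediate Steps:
E(U) = -207
-28559 - E(-102) = -28559 - 1*(-207) = -28559 + 207 = -28352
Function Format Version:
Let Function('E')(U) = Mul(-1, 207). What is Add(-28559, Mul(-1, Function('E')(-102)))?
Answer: -28352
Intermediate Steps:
Function('E')(U) = -207
Add(-28559, Mul(-1, Function('E')(-102))) = Add(-28559, Mul(-1, -207)) = Add(-28559, 207) = -28352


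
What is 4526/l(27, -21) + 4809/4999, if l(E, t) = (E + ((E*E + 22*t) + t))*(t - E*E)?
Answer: 481008638/511772625 ≈ 0.93989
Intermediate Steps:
l(E, t) = (t - E²)*(E + E² + 23*t) (l(E, t) = (E + ((E² + 22*t) + t))*(t - E²) = (E + (E² + 23*t))*(t - E²) = (E + E² + 23*t)*(t - E²) = (t - E²)*(E + E² + 23*t))
4526/l(27, -21) + 4809/4999 = 4526/(-1*27³ - 1*27⁴ + 23*(-21)² + 27*(-21) - 22*(-21)*27²) + 4809/4999 = 4526/(-1*19683 - 1*531441 + 23*441 - 567 - 22*(-21)*729) + 4809*(1/4999) = 4526/(-19683 - 531441 + 10143 - 567 + 336798) + 4809/4999 = 4526/(-204750) + 4809/4999 = 4526*(-1/204750) + 4809/4999 = -2263/102375 + 4809/4999 = 481008638/511772625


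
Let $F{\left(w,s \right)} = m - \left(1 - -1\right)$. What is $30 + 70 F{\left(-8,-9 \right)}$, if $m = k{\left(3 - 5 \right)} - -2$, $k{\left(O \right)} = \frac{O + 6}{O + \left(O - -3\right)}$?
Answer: $-250$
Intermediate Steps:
$k{\left(O \right)} = \frac{6 + O}{3 + 2 O}$ ($k{\left(O \right)} = \frac{6 + O}{O + \left(O + 3\right)} = \frac{6 + O}{O + \left(3 + O\right)} = \frac{6 + O}{3 + 2 O}$)
$m = -2$ ($m = \frac{6 + \left(3 - 5\right)}{3 + 2 \left(3 - 5\right)} - -2 = \frac{6 - 2}{3 + 2 \left(-2\right)} + 2 = \frac{1}{3 - 4} \cdot 4 + 2 = \frac{1}{-1} \cdot 4 + 2 = \left(-1\right) 4 + 2 = -4 + 2 = -2$)
$F{\left(w,s \right)} = -4$ ($F{\left(w,s \right)} = -2 - \left(1 - -1\right) = -2 - \left(1 + 1\right) = -2 - 2 = -4$)
$30 + 70 F{\left(-8,-9 \right)} = 30 + 70 \left(-4\right) = 30 - 280 = -250$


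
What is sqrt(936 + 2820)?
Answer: 2*sqrt(939) ≈ 61.286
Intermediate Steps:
sqrt(936 + 2820) = sqrt(3756) = 2*sqrt(939)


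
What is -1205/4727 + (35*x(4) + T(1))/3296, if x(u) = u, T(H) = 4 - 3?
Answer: -3305173/15580192 ≈ -0.21214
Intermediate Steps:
T(H) = 1
-1205/4727 + (35*x(4) + T(1))/3296 = -1205/4727 + (35*4 + 1)/3296 = -1205*1/4727 + (140 + 1)*(1/3296) = -1205/4727 + 141*(1/3296) = -1205/4727 + 141/3296 = -3305173/15580192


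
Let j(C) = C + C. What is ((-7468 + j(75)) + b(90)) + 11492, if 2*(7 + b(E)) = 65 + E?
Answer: 8489/2 ≈ 4244.5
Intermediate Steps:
j(C) = 2*C
b(E) = 51/2 + E/2 (b(E) = -7 + (65 + E)/2 = -7 + (65/2 + E/2) = 51/2 + E/2)
((-7468 + j(75)) + b(90)) + 11492 = ((-7468 + 2*75) + (51/2 + (½)*90)) + 11492 = ((-7468 + 150) + (51/2 + 45)) + 11492 = (-7318 + 141/2) + 11492 = -14495/2 + 11492 = 8489/2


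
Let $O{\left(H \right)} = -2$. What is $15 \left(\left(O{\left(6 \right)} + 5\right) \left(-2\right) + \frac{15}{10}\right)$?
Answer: $- \frac{135}{2} \approx -67.5$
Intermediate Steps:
$15 \left(\left(O{\left(6 \right)} + 5\right) \left(-2\right) + \frac{15}{10}\right) = 15 \left(\left(-2 + 5\right) \left(-2\right) + \frac{15}{10}\right) = 15 \left(3 \left(-2\right) + 15 \cdot \frac{1}{10}\right) = 15 \left(-6 + \frac{3}{2}\right) = 15 \left(- \frac{9}{2}\right) = - \frac{135}{2}$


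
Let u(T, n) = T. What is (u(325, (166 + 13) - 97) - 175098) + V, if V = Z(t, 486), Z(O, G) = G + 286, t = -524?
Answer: -174001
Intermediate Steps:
Z(O, G) = 286 + G
V = 772 (V = 286 + 486 = 772)
(u(325, (166 + 13) - 97) - 175098) + V = (325 - 175098) + 772 = -174773 + 772 = -174001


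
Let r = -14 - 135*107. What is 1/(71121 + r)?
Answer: 1/56662 ≈ 1.7649e-5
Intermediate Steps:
r = -14459 (r = -14 - 14445 = -14459)
1/(71121 + r) = 1/(71121 - 14459) = 1/56662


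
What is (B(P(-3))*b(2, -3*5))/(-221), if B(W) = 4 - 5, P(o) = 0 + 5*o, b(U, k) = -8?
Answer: -8/221 ≈ -0.036199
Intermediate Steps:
P(o) = 5*o
B(W) = -1
(B(P(-3))*b(2, -3*5))/(-221) = -1*(-8)/(-221) = 8*(-1/221) = -8/221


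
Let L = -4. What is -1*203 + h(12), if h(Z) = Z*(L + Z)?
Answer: -107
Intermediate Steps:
h(Z) = Z*(-4 + Z)
-1*203 + h(12) = -1*203 + 12*(-4 + 12) = -203 + 12*8 = -203 + 96 = -107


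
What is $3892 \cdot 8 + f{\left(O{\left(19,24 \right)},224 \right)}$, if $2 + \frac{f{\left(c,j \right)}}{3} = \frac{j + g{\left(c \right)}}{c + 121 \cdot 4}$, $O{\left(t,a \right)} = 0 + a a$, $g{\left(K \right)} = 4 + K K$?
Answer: $\frac{8498453}{265} \approx 32070.0$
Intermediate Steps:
$g{\left(K \right)} = 4 + K^{2}$
$O{\left(t,a \right)} = a^{2}$ ($O{\left(t,a \right)} = 0 + a^{2} = a^{2}$)
$f{\left(c,j \right)} = -6 + \frac{3 \left(4 + j + c^{2}\right)}{484 + c}$ ($f{\left(c,j \right)} = -6 + 3 \frac{j + \left(4 + c^{2}\right)}{c + 121 \cdot 4} = -6 + 3 \frac{4 + j + c^{2}}{c + 484} = -6 + 3 \frac{4 + j + c^{2}}{484 + c} = -6 + \frac{3 \left(4 + j + c^{2}\right)}{484 + c}$)
$3892 \cdot 8 + f{\left(O{\left(19,24 \right)},224 \right)} = 3892 \cdot 8 + \frac{3 \left(-964 + 224 + \left(24^{2}\right)^{2} - 2 \cdot 24^{2}\right)}{484 + 24^{2}} = 31136 + \frac{3 \left(-964 + 224 + 576^{2} - 1152\right)}{484 + 576} = 31136 + \frac{3 \left(-964 + 224 + 331776 - 1152\right)}{1060} = 31136 + 3 \cdot \frac{1}{1060} \cdot 329884 = 31136 + \frac{247413}{265} = \frac{8498453}{265}$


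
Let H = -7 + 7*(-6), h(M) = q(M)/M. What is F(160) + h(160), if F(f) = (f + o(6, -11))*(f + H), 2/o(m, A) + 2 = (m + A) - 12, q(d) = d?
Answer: 337237/19 ≈ 17749.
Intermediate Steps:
o(m, A) = 2/(-14 + A + m) (o(m, A) = 2/(-2 + ((m + A) - 12)) = 2/(-2 + ((A + m) - 12)) = 2/(-2 + (-12 + A + m)) = 2/(-14 + A + m))
h(M) = 1 (h(M) = M/M = 1)
H = -49 (H = -7 - 42 = -49)
F(f) = (-49 + f)*(-2/19 + f) (F(f) = (f + 2/(-14 - 11 + 6))*(f - 49) = (f + 2/(-19))*(-49 + f) = (f + 2*(-1/19))*(-49 + f) = (f - 2/19)*(-49 + f) = (-2/19 + f)*(-49 + f) = (-49 + f)*(-2/19 + f))
F(160) + h(160) = (98/19 + 160**2 - 933/19*160) + 1 = (98/19 + 25600 - 149280/19) + 1 = 337218/19 + 1 = 337237/19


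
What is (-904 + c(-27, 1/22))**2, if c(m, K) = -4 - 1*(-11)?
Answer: 804609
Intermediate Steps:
c(m, K) = 7 (c(m, K) = -4 + 11 = 7)
(-904 + c(-27, 1/22))**2 = (-904 + 7)**2 = (-897)**2 = 804609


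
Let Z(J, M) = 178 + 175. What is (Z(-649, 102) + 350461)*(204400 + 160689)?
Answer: 128078332446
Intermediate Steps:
Z(J, M) = 353
(Z(-649, 102) + 350461)*(204400 + 160689) = (353 + 350461)*(204400 + 160689) = 350814*365089 = 128078332446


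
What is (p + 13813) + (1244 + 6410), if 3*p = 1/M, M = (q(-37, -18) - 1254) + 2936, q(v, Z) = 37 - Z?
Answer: 111864538/5211 ≈ 21467.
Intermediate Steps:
M = 1737 (M = ((37 - 1*(-18)) - 1254) + 2936 = ((37 + 18) - 1254) + 2936 = (55 - 1254) + 2936 = -1199 + 2936 = 1737)
p = 1/5211 (p = (⅓)/1737 = (⅓)*(1/1737) = 1/5211 ≈ 0.00019190)
(p + 13813) + (1244 + 6410) = (1/5211 + 13813) + (1244 + 6410) = 71979544/5211 + 7654 = 111864538/5211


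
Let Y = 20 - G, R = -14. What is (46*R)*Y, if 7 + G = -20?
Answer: -30268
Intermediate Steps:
G = -27 (G = -7 - 20 = -27)
Y = 47 (Y = 20 - 1*(-27) = 20 + 27 = 47)
(46*R)*Y = (46*(-14))*47 = -644*47 = -30268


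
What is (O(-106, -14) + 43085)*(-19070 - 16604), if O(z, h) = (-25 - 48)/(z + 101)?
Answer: -7687675652/5 ≈ -1.5375e+9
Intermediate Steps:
O(z, h) = -73/(101 + z)
(O(-106, -14) + 43085)*(-19070 - 16604) = (-73/(101 - 106) + 43085)*(-19070 - 16604) = (-73/(-5) + 43085)*(-35674) = (-73*(-⅕) + 43085)*(-35674) = (73/5 + 43085)*(-35674) = (215498/5)*(-35674) = -7687675652/5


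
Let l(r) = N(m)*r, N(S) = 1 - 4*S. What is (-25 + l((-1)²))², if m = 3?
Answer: 1296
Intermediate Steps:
l(r) = -11*r (l(r) = (1 - 4*3)*r = (1 - 12)*r = -11*r)
(-25 + l((-1)²))² = (-25 - 11*(-1)²)² = (-25 - 11*1)² = (-25 - 11)² = (-36)² = 1296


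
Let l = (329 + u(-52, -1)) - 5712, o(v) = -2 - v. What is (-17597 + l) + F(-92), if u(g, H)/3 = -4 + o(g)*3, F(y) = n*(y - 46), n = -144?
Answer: -2670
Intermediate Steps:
F(y) = 6624 - 144*y (F(y) = -144*(y - 46) = -144*(-46 + y) = 6624 - 144*y)
u(g, H) = -30 - 9*g (u(g, H) = 3*(-4 + (-2 - g)*3) = 3*(-4 + (-6 - 3*g)) = 3*(-10 - 3*g) = -30 - 9*g)
l = -4945 (l = (329 + (-30 - 9*(-52))) - 5712 = (329 + (-30 + 468)) - 5712 = (329 + 438) - 5712 = 767 - 5712 = -4945)
(-17597 + l) + F(-92) = (-17597 - 4945) + (6624 - 144*(-92)) = -22542 + (6624 + 13248) = -22542 + 19872 = -2670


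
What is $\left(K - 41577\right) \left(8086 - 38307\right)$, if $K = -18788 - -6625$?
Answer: $1624076540$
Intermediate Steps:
$K = -12163$ ($K = -18788 + 6625 = -12163$)
$\left(K - 41577\right) \left(8086 - 38307\right) = \left(-12163 - 41577\right) \left(8086 - 38307\right) = \left(-53740\right) \left(-30221\right) = 1624076540$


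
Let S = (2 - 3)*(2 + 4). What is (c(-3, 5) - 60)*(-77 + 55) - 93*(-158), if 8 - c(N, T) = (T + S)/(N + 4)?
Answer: 15816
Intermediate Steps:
S = -6 (S = -1*6 = -6)
c(N, T) = 8 - (-6 + T)/(4 + N) (c(N, T) = 8 - (T - 6)/(N + 4) = 8 - (-6 + T)/(4 + N))
(c(-3, 5) - 60)*(-77 + 55) - 93*(-158) = ((38 - 1*5 + 8*(-3))/(4 - 3) - 60)*(-77 + 55) - 93*(-158) = ((38 - 5 - 24)/1 - 60)*(-22) + 14694 = (1*9 - 60)*(-22) + 14694 = (9 - 60)*(-22) + 14694 = -51*(-22) + 14694 = 1122 + 14694 = 15816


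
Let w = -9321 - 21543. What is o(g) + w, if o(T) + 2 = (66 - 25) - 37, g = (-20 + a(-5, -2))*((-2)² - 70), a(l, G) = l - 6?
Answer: -30862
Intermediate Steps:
w = -30864
a(l, G) = -6 + l
g = 2046 (g = (-20 + (-6 - 5))*((-2)² - 70) = (-20 - 11)*(4 - 70) = -31*(-66) = 2046)
o(T) = 2 (o(T) = -2 + ((66 - 25) - 37) = -2 + (41 - 37) = -2 + 4 = 2)
o(g) + w = 2 - 30864 = -30862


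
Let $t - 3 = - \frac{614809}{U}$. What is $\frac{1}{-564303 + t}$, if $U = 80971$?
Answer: $- \frac{80971}{45692550109} \approx -1.7721 \cdot 10^{-6}$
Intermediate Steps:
$t = - \frac{371896}{80971}$ ($t = 3 - \frac{614809}{80971} = - \frac{371896}{80971} \approx -4.593$)
$\frac{1}{-564303 + t} = \frac{1}{-564303 - \frac{371896}{80971}} = \frac{1}{- \frac{45692550109}{80971}} = - \frac{80971}{45692550109}$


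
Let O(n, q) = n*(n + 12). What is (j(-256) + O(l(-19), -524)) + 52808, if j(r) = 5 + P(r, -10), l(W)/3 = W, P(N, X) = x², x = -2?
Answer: 55382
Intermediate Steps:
P(N, X) = 4 (P(N, X) = (-2)² = 4)
l(W) = 3*W
O(n, q) = n*(12 + n)
j(r) = 9 (j(r) = 5 + 4 = 9)
(j(-256) + O(l(-19), -524)) + 52808 = (9 + (3*(-19))*(12 + 3*(-19))) + 52808 = (9 - 57*(12 - 57)) + 52808 = (9 - 57*(-45)) + 52808 = (9 + 2565) + 52808 = 2574 + 52808 = 55382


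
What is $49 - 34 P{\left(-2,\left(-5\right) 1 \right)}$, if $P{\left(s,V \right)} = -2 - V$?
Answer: $-53$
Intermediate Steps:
$49 - 34 P{\left(-2,\left(-5\right) 1 \right)} = 49 - 34 \left(-2 - \left(-5\right) 1\right) = 49 - 34 \left(-2 - -5\right) = 49 - 34 \left(-2 + 5\right) = 49 - 102 = -53$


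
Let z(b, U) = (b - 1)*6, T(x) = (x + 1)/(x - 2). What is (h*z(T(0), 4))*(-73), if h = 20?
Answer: 13140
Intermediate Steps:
T(x) = (1 + x)/(-2 + x)
z(b, U) = -6 + 6*b (z(b, U) = (-1 + b)*6 = -6 + 6*b)
(h*z(T(0), 4))*(-73) = (20*(-6 + 6*((1 + 0)/(-2 + 0))))*(-73) = (20*(-6 + 6*(1/(-2))))*(-73) = (20*(-6 + 6*(-½*1)))*(-73) = (20*(-6 + 6*(-½)))*(-73) = (20*(-6 - 3))*(-73) = (20*(-9))*(-73) = -180*(-73) = 13140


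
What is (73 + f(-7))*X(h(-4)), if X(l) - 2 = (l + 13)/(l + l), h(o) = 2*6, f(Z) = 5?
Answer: 949/4 ≈ 237.25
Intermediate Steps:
h(o) = 12
X(l) = 2 + (13 + l)/(2*l) (X(l) = 2 + (l + 13)/(l + l) = 2 + (13 + l)/((2*l)) = 2 + (13 + l)*(1/(2*l)) = 2 + (13 + l)/(2*l))
(73 + f(-7))*X(h(-4)) = (73 + 5)*((½)*(13 + 5*12)/12) = 78*((½)*(1/12)*(13 + 60)) = 78*((½)*(1/12)*73) = 78*(73/24) = 949/4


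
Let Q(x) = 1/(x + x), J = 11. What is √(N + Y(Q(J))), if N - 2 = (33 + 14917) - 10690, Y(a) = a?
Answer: √2062830/22 ≈ 65.284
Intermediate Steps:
Q(x) = 1/(2*x)
N = 4262 (N = 2 + ((33 + 14917) - 10690) = 2 + (14950 - 10690) = 2 + 4260 = 4262)
√(N + Y(Q(J))) = √(4262 + (½)/11) = √(4262 + (½)*(1/11)) = √(4262 + 1/22) = √(93765/22) = √2062830/22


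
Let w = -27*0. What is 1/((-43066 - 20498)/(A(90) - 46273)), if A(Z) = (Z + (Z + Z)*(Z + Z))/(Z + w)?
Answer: 3826/5297 ≈ 0.72230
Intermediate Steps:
w = 0
A(Z) = (Z + 4*Z**2)/Z (A(Z) = (Z + (Z + Z)*(Z + Z))/(Z + 0) = (Z + (2*Z)*(2*Z))/Z = (Z + 4*Z**2)/Z)
1/((-43066 - 20498)/(A(90) - 46273)) = 1/((-43066 - 20498)/((1 + 4*90) - 46273)) = 1/(-63564/((1 + 360) - 46273)) = 1/(-63564/(361 - 46273)) = 1/(-63564/(-45912)) = 1/(-63564*(-1/45912)) = 1/(5297/3826) = 3826/5297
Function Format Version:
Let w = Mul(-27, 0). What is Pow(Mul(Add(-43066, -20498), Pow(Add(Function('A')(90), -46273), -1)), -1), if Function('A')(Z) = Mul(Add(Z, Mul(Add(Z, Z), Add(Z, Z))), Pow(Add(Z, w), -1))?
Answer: Rational(3826, 5297) ≈ 0.72230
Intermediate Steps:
w = 0
Function('A')(Z) = Mul(Pow(Z, -1), Add(Z, Mul(4, Pow(Z, 2)))) (Function('A')(Z) = Mul(Add(Z, Mul(Add(Z, Z), Add(Z, Z))), Pow(Add(Z, 0), -1)) = Mul(Add(Z, Mul(Mul(2, Z), Mul(2, Z))), Pow(Z, -1)) = Mul(Add(Z, Mul(4, Pow(Z, 2))), Pow(Z, -1)) = Mul(Pow(Z, -1), Add(Z, Mul(4, Pow(Z, 2)))))
Pow(Mul(Add(-43066, -20498), Pow(Add(Function('A')(90), -46273), -1)), -1) = Pow(Mul(Add(-43066, -20498), Pow(Add(Add(1, Mul(4, 90)), -46273), -1)), -1) = Pow(Mul(-63564, Pow(Add(Add(1, 360), -46273), -1)), -1) = Pow(Mul(-63564, Pow(Add(361, -46273), -1)), -1) = Pow(Mul(-63564, Pow(-45912, -1)), -1) = Pow(Mul(-63564, Rational(-1, 45912)), -1) = Pow(Rational(5297, 3826), -1) = Rational(3826, 5297)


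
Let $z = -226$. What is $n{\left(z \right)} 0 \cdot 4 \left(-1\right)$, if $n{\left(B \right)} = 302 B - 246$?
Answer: $0$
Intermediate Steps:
$n{\left(B \right)} = -246 + 302 B$
$n{\left(z \right)} 0 \cdot 4 \left(-1\right) = \left(-246 + 302 \left(-226\right)\right) 0 \cdot 4 \left(-1\right) = \left(-246 - 68252\right) 0 \left(-1\right) = \left(-68498\right) 0 = 0$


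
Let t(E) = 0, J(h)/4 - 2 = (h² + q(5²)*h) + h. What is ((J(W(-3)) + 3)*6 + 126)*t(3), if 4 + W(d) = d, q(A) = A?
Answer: 0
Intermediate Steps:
W(d) = -4 + d
J(h) = 8 + 4*h² + 104*h (J(h) = 8 + 4*((h² + 5²*h) + h) = 8 + 4*((h² + 25*h) + h) = 8 + 4*(h² + 26*h) = 8 + (4*h² + 104*h) = 8 + 4*h² + 104*h)
((J(W(-3)) + 3)*6 + 126)*t(3) = (((8 + 4*(-4 - 3)² + 104*(-4 - 3)) + 3)*6 + 126)*0 = (((8 + 4*(-7)² + 104*(-7)) + 3)*6 + 126)*0 = (((8 + 4*49 - 728) + 3)*6 + 126)*0 = (((8 + 196 - 728) + 3)*6 + 126)*0 = ((-524 + 3)*6 + 126)*0 = (-521*6 + 126)*0 = (-3126 + 126)*0 = -3000*0 = 0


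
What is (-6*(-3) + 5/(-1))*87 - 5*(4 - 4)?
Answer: 1131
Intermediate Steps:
(-6*(-3) + 5/(-1))*87 - 5*(4 - 4) = (18 + 5*(-1))*87 - 5*0 = (18 - 5)*87 + 0 = 13*87 + 0 = 1131 + 0 = 1131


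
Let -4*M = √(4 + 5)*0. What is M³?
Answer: 0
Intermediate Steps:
M = 0 (M = -√(4 + 5)*0/4 = -√9*0/4 = -3*0/4 = -¼*0 = 0)
M³ = 0³ = 0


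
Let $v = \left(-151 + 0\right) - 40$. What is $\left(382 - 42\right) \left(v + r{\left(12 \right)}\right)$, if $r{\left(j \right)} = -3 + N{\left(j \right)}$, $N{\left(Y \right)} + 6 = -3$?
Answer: $-69020$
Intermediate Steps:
$v = -191$ ($v = -151 - 40 = -191$)
$N{\left(Y \right)} = -9$ ($N{\left(Y \right)} = -6 - 3 = -9$)
$r{\left(j \right)} = -12$ ($r{\left(j \right)} = -3 - 9 = -12$)
$\left(382 - 42\right) \left(v + r{\left(12 \right)}\right) = \left(382 - 42\right) \left(-191 - 12\right) = 340 \left(-203\right) = -69020$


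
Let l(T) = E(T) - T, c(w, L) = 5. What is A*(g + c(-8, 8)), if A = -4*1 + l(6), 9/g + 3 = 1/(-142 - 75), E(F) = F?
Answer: -1307/163 ≈ -8.0184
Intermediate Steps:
g = -1953/652 (g = 9/(-3 + 1/(-142 - 75)) = 9/(-3 + 1/(-217)) = 9/(-3 - 1/217) = 9/(-652/217) = 9*(-217/652) = -1953/652 ≈ -2.9954)
l(T) = 0 (l(T) = T - T = 0)
A = -4 (A = -4*1 + 0 = -4 + 0 = -4)
A*(g + c(-8, 8)) = -4*(-1953/652 + 5) = -4*1307/652 = -1307/163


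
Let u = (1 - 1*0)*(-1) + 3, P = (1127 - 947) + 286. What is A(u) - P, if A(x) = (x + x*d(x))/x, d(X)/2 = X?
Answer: -461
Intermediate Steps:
d(X) = 2*X
P = 466 (P = 180 + 286 = 466)
u = 2 (u = (1 + 0)*(-1) + 3 = 1*(-1) + 3 = -1 + 3 = 2)
A(x) = (x + 2*x**2)/x (A(x) = (x + x*(2*x))/x = (x + 2*x**2)/x)
A(u) - P = (1 + 2*2) - 1*466 = (1 + 4) - 466 = 5 - 466 = -461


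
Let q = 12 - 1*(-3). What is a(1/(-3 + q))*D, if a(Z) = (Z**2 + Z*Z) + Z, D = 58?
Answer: 203/36 ≈ 5.6389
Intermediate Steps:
q = 15 (q = 12 + 3 = 15)
a(Z) = Z + 2*Z**2 (a(Z) = (Z**2 + Z**2) + Z = 2*Z**2 + Z = Z + 2*Z**2)
a(1/(-3 + q))*D = ((1 + 2/(-3 + 15))/(-3 + 15))*58 = ((1 + 2/12)/12)*58 = ((1 + 2*(1/12))/12)*58 = ((1 + 1/6)/12)*58 = ((1/12)*(7/6))*58 = (7/72)*58 = 203/36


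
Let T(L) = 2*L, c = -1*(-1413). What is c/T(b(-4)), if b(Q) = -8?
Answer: -1413/16 ≈ -88.313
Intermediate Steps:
c = 1413
c/T(b(-4)) = 1413/((2*(-8))) = 1413/(-16) = 1413*(-1/16) = -1413/16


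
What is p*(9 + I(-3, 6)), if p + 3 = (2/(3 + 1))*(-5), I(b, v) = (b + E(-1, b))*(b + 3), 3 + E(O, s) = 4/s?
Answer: -99/2 ≈ -49.500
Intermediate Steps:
E(O, s) = -3 + 4/s
I(b, v) = (3 + b)*(-3 + b + 4/b) (I(b, v) = (b + (-3 + 4/b))*(b + 3) = (-3 + b + 4/b)*(3 + b) = (3 + b)*(-3 + b + 4/b))
p = -11/2 (p = -3 + (2/(3 + 1))*(-5) = -3 + (2/4)*(-5) = -3 + (2*(¼))*(-5) = -3 + (½)*(-5) = -3 - 5/2 = -11/2 ≈ -5.5000)
p*(9 + I(-3, 6)) = -11*(9 + (-5 + (-3)² + 12/(-3)))/2 = -11*(9 + (-5 + 9 + 12*(-⅓)))/2 = -11*(9 + (-5 + 9 - 4))/2 = -11*(9 + 0)/2 = -11/2*9 = -99/2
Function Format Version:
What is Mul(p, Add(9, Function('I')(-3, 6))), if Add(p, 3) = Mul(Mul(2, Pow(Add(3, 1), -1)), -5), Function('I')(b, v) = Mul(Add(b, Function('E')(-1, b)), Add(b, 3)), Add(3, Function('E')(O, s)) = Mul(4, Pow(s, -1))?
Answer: Rational(-99, 2) ≈ -49.500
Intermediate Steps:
Function('E')(O, s) = Add(-3, Mul(4, Pow(s, -1)))
Function('I')(b, v) = Mul(Add(3, b), Add(-3, b, Mul(4, Pow(b, -1)))) (Function('I')(b, v) = Mul(Add(b, Add(-3, Mul(4, Pow(b, -1)))), Add(b, 3)) = Mul(Add(-3, b, Mul(4, Pow(b, -1))), Add(3, b)) = Mul(Add(3, b), Add(-3, b, Mul(4, Pow(b, -1)))))
p = Rational(-11, 2) (p = Add(-3, Mul(Mul(2, Pow(Add(3, 1), -1)), -5)) = Add(-3, Mul(Mul(2, Pow(4, -1)), -5)) = Add(-3, Mul(Mul(2, Rational(1, 4)), -5)) = Add(-3, Mul(Rational(1, 2), -5)) = Add(-3, Rational(-5, 2)) = Rational(-11, 2) ≈ -5.5000)
Mul(p, Add(9, Function('I')(-3, 6))) = Mul(Rational(-11, 2), Add(9, Add(-5, Pow(-3, 2), Mul(12, Pow(-3, -1))))) = Mul(Rational(-11, 2), Add(9, Add(-5, 9, Mul(12, Rational(-1, 3))))) = Mul(Rational(-11, 2), Add(9, Add(-5, 9, -4))) = Mul(Rational(-11, 2), Add(9, 0)) = Mul(Rational(-11, 2), 9) = Rational(-99, 2)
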